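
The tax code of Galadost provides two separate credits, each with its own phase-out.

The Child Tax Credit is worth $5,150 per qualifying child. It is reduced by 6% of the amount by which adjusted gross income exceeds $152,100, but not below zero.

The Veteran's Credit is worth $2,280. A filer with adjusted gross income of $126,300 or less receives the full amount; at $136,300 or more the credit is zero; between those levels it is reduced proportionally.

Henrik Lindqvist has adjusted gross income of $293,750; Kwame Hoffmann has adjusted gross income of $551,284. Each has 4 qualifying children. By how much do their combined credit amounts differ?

$12,101

Henrik ($293,750): Child Tax Credit: base = 4 × $5,150 = $20,600. 6% of the $141,650 excess over $152,100 is $8,499; credit = $20,600 − $8,499 = $12,101. Veteran's Credit: $293,750 is at or above $136,300, so the credit is $0. total $12,101 + $0 = $12,101
Kwame ($551,284): Child Tax Credit: base = 4 × $5,150 = $20,600. 6% of the $399,184 excess over $152,100 is $23,951.04 ≥ base, so the credit is $0. Veteran's Credit: $551,284 is at or above $136,300, so the credit is $0. total $0 + $0 = $0
Difference: |$12,101 − $0| = $12,101.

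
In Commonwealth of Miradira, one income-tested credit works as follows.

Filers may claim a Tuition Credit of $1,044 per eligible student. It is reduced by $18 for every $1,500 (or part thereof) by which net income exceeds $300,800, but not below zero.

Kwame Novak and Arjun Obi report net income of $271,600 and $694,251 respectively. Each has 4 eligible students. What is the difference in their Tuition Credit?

Kwame ($271,600): Tuition Credit: base = 4 × $1,044 = $4,176. $271,600 is at or below the $300,800 threshold, so the full $4,176 applies.
Arjun ($694,251): Tuition Credit: base = 4 × $1,044 = $4,176. income exceeds $300,800 by $393,451 → 263 increments × $18 = $4,734 ≥ base, so the credit is $0.
Difference: |$4,176 − $0| = $4,176.

$4,176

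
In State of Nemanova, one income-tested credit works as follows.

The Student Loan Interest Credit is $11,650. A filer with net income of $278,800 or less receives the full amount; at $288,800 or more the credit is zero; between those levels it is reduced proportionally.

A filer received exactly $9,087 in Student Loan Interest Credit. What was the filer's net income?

$9,087 is 9,087/11,650 of the full $11,650, so 2,563/11,650 of the $10,000 range has been used: income = $278,800 + $10,000 × 2,563/11,650 = $281,000.

$281,000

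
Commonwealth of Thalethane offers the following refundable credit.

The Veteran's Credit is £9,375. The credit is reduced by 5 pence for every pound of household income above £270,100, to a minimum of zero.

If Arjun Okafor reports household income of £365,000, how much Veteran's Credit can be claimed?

Veteran's Credit: 5% of the £94,900 excess over £270,100 is £4,745; credit = £9,375 − £4,745 = £4,630.

£4,630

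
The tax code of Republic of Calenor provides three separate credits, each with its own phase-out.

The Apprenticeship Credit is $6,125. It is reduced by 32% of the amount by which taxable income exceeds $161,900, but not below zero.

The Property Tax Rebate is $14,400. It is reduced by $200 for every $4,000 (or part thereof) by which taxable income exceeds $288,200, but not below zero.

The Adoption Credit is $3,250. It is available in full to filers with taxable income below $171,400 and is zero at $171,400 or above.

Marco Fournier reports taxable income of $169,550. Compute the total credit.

Apprenticeship Credit: 32% of the $7,650 excess over $161,900 is $2,448; credit = $6,125 − $2,448 = $3,677.
Property Tax Rebate: $169,550 is at or below the $288,200 threshold, so the full $14,400 applies.
Adoption Credit: $169,550 is below the $171,400 cutoff, so the full $3,250 applies.
Total: $3,677 + $14,400 + $3,250 = $21,327.

$21,327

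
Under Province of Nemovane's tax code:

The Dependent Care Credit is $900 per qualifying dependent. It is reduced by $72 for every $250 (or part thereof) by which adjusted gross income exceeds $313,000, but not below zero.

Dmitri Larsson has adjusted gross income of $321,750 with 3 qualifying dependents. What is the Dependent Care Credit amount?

$180

Dependent Care Credit: base = 3 × $900 = $2,700. income exceeds $313,000 by $8,750, which is 35 full-or-partial $250 increments; reduction = 35 × $72 = $2,520, leaving $180.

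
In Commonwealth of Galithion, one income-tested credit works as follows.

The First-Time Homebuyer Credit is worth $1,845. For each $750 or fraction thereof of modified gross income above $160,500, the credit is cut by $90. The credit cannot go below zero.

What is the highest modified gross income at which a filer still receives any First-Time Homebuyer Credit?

$175,500

After 20 increments the reduction is 20 × $90 = $1,800, leaving $45; one more increment wipes it out. Increment 20 ends at excess 20 × $750 = $15,000, so the highest qualifying income is $160,500 + $15,000 = $175,500.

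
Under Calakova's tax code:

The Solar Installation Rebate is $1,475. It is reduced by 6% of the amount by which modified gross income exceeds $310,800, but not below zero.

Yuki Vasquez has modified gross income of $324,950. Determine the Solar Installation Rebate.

Solar Installation Rebate: 6% of the $14,150 excess over $310,800 is $849; credit = $1,475 − $849 = $626.

$626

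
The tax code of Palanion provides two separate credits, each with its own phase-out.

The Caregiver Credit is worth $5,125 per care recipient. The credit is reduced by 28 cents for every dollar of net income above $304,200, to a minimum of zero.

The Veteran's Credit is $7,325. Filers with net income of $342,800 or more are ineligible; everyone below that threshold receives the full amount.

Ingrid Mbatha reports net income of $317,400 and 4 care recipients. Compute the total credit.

$24,129

Caregiver Credit: base = 4 × $5,125 = $20,500. 28% of the $13,200 excess over $304,200 is $3,696; credit = $20,500 − $3,696 = $16,804.
Veteran's Credit: $317,400 is below the $342,800 cutoff, so the full $7,325 applies.
Total: $16,804 + $7,325 = $24,129.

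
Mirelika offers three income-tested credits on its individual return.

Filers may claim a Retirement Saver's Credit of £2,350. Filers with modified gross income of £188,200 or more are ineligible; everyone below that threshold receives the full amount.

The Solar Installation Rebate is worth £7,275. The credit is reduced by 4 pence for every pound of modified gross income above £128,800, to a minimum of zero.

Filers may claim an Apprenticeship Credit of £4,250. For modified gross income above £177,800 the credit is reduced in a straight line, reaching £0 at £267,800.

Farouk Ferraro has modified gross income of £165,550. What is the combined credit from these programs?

Retirement Saver's Credit: £165,550 is below the £188,200 cutoff, so the full £2,350 applies.
Solar Installation Rebate: 4% of the £36,750 excess over £128,800 is £1,470; credit = £7,275 − £1,470 = £5,805.
Apprenticeship Credit: £165,550 is at or below the £177,800 threshold, so the full £4,250 applies.
Total: £2,350 + £5,805 + £4,250 = £12,405.

£12,405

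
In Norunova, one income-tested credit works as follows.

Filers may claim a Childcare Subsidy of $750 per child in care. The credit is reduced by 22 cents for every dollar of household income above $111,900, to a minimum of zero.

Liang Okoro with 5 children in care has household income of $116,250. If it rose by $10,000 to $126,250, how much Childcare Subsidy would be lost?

At $116,250 — base = 5 × $750 = $3,750. 22% of the $4,350 excess over $111,900 is $957; credit = $3,750 − $957 = $2,793.
At $126,250 — base = 5 × $750 = $3,750. 22% of the $14,350 excess over $111,900 is $3,157; credit = $3,750 − $3,157 = $593.
Lost: $2,793 − $593 = $2,200.

$2,200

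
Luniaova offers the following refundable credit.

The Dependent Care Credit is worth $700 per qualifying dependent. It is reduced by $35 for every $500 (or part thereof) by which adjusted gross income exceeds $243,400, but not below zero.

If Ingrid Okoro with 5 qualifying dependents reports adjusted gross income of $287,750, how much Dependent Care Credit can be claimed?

Dependent Care Credit: base = 5 × $700 = $3,500. income exceeds $243,400 by $44,350, which is 89 full-or-partial $500 increments; reduction = 89 × $35 = $3,115, leaving $385.

$385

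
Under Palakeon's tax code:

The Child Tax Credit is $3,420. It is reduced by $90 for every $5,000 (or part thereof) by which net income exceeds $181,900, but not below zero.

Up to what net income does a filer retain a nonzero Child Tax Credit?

$366,900

After 37 increments the reduction is 37 × $90 = $3,330, leaving $90; one more increment wipes it out. Increment 37 ends at excess 37 × $5,000 = $185,000, so the highest qualifying income is $181,900 + $185,000 = $366,900.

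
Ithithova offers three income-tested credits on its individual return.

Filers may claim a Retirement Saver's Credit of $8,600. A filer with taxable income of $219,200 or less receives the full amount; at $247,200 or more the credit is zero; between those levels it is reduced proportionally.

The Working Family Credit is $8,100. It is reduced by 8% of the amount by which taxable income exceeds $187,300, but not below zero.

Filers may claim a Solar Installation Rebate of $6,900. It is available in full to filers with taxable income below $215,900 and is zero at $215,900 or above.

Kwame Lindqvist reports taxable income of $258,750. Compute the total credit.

$2,384

Retirement Saver's Credit: $258,750 is at or above $247,200, so the credit is $0.
Working Family Credit: 8% of the $71,450 excess over $187,300 is $5,716; credit = $8,100 − $5,716 = $2,384.
Solar Installation Rebate: $258,750 meets or exceeds the $215,900 cutoff, so the credit is $0.
Total: $0 + $2,384 + $0 = $2,384.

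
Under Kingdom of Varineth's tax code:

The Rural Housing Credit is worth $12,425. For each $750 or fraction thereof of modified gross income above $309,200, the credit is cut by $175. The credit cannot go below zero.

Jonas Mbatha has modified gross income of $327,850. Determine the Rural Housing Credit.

Rural Housing Credit: income exceeds $309,200 by $18,650, which is 25 full-or-partial $750 increments; reduction = 25 × $175 = $4,375, leaving $8,050.

$8,050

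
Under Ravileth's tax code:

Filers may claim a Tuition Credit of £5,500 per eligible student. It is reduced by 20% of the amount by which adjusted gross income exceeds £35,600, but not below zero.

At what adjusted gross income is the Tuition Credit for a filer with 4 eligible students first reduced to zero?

£145,600

Full credit = 4 × £5,500 = £22,000.
The credit falls by 20% of each pound above £35,600, so it reaches zero when the excess is £22,000 / 20% = £110,000: income = £35,600 + £110,000 = £145,600.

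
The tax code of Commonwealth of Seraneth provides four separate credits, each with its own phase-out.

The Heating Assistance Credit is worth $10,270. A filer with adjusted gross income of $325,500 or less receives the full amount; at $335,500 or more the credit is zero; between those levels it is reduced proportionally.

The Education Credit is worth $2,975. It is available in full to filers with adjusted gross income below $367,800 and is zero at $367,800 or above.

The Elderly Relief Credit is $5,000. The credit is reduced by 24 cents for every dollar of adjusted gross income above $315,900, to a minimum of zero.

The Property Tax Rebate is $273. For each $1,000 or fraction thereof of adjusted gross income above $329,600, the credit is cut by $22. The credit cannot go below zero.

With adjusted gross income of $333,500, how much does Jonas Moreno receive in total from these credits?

Heating Assistance Credit: $333,500 is $8,000 into a $10,000 phase-out range, leaving 2,000/10,000 of the credit: $10,270 × 2,000/10,000 = $2,054.
Education Credit: $333,500 is below the $367,800 cutoff, so the full $2,975 applies.
Elderly Relief Credit: 24% of the $17,600 excess over $315,900 is $4,224; credit = $5,000 − $4,224 = $776.
Property Tax Rebate: income exceeds $329,600 by $3,900, which is 4 full-or-partial $1,000 increments; reduction = 4 × $22 = $88, leaving $185.
Total: $2,054 + $2,975 + $776 + $185 = $5,990.

$5,990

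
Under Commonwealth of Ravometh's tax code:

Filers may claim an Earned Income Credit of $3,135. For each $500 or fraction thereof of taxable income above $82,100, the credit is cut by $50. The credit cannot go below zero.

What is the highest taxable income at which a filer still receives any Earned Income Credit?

After 62 increments the reduction is 62 × $50 = $3,100, leaving $35; one more increment wipes it out. Increment 62 ends at excess 62 × $500 = $31,000, so the highest qualifying income is $82,100 + $31,000 = $113,100.

$113,100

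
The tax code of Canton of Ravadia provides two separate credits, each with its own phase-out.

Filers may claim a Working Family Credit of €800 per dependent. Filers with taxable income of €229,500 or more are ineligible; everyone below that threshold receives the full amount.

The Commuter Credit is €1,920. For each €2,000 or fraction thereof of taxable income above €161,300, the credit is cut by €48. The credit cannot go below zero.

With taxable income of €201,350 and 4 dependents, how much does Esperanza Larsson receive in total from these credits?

Working Family Credit: base = 4 × €800 = €3,200. €201,350 is below the €229,500 cutoff, so the full €3,200 applies.
Commuter Credit: income exceeds €161,300 by €40,050, which is 21 full-or-partial €2,000 increments; reduction = 21 × €48 = €1,008, leaving €912.
Total: €3,200 + €912 = €4,112.

€4,112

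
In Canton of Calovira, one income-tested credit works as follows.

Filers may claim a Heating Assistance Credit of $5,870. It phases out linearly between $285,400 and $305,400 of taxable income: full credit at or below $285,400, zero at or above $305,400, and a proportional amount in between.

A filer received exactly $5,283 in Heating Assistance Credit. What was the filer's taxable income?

$287,400

$5,283 is 5,283/5,870 of the full $5,870, so 587/5,870 of the $20,000 range has been used: income = $285,400 + $20,000 × 587/5,870 = $287,400.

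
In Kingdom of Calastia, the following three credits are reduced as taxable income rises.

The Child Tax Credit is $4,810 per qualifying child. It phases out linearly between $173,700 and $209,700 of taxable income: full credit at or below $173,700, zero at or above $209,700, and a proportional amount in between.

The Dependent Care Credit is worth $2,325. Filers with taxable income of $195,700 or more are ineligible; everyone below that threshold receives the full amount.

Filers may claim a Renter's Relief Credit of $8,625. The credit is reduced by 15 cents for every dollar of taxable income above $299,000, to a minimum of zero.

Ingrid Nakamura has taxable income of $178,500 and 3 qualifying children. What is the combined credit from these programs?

Child Tax Credit: base = 3 × $4,810 = $14,430. $178,500 is $4,800 into a $36,000 phase-out range, leaving 31,200/36,000 of the credit: $14,430 × 31,200/36,000 = $12,506.
Dependent Care Credit: $178,500 is below the $195,700 cutoff, so the full $2,325 applies.
Renter's Relief Credit: $178,500 is at or below the $299,000 threshold, so the full $8,625 applies.
Total: $12,506 + $2,325 + $8,625 = $23,456.

$23,456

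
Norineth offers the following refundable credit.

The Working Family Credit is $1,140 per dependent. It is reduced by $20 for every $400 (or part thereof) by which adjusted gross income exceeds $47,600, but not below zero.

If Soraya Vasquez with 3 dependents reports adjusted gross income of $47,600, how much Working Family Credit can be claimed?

$3,420

Working Family Credit: base = 3 × $1,140 = $3,420. $47,600 is at or below the $47,600 threshold, so the full $3,420 applies.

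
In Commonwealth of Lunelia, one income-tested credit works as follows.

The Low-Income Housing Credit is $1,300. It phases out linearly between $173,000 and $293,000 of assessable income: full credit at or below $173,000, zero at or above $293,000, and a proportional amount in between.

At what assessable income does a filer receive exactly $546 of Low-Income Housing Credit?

$546 is 546/1,300 of the full $1,300, so 754/1,300 of the $120,000 range has been used: income = $173,000 + $120,000 × 754/1,300 = $242,600.

$242,600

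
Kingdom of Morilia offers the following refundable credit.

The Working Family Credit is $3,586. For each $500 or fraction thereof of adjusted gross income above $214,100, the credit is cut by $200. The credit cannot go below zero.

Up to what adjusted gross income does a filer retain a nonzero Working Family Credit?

After 17 increments the reduction is 17 × $200 = $3,400, leaving $186; one more increment wipes it out. Increment 17 ends at excess 17 × $500 = $8,500, so the highest qualifying income is $214,100 + $8,500 = $222,600.

$222,600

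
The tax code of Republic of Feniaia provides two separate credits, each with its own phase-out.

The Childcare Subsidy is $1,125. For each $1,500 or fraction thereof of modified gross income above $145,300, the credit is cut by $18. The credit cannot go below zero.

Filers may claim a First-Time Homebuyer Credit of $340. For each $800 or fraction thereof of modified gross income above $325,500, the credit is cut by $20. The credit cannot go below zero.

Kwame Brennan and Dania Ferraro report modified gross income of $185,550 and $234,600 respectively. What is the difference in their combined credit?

Kwame ($185,550): Childcare Subsidy: income exceeds $145,300 by $40,250, which is 27 full-or-partial $1,500 increments; reduction = 27 × $18 = $486, leaving $639. First-Time Homebuyer Credit: $185,550 is at or below the $325,500 threshold, so the full $340 applies. total $639 + $340 = $979
Dania ($234,600): Childcare Subsidy: income exceeds $145,300 by $89,300, which is 60 full-or-partial $1,500 increments; reduction = 60 × $18 = $1,080, leaving $45. First-Time Homebuyer Credit: $234,600 is at or below the $325,500 threshold, so the full $340 applies. total $45 + $340 = $385
Difference: |$979 − $385| = $594.

$594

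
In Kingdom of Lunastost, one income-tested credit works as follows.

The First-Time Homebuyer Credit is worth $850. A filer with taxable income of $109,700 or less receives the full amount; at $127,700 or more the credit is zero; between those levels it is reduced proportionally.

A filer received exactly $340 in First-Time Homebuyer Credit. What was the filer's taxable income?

$340 is 340/850 of the full $850, so 510/850 of the $18,000 range has been used: income = $109,700 + $18,000 × 510/850 = $120,500.

$120,500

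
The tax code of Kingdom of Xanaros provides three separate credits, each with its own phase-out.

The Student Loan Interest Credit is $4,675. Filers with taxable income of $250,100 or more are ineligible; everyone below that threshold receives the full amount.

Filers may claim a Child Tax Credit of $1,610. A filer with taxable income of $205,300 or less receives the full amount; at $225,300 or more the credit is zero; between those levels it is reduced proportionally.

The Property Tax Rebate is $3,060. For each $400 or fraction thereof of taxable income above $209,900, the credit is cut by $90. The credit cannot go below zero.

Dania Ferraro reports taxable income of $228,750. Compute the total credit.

$4,675

Student Loan Interest Credit: $228,750 is below the $250,100 cutoff, so the full $4,675 applies.
Child Tax Credit: $228,750 is at or above $225,300, so the credit is $0.
Property Tax Rebate: income exceeds $209,900 by $18,850 → 48 increments × $90 = $4,320 ≥ base, so the credit is $0.
Total: $4,675 + $0 + $0 = $4,675.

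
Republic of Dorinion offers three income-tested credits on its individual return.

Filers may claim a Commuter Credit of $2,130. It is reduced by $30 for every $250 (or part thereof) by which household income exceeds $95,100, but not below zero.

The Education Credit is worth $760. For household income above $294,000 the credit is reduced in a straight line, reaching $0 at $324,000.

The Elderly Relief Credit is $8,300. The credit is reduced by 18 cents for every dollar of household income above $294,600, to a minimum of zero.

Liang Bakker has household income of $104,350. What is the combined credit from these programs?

Commuter Credit: income exceeds $95,100 by $9,250, which is 37 full-or-partial $250 increments; reduction = 37 × $30 = $1,110, leaving $1,020.
Education Credit: $104,350 is at or below the $294,000 threshold, so the full $760 applies.
Elderly Relief Credit: $104,350 is at or below the $294,600 threshold, so the full $8,300 applies.
Total: $1,020 + $760 + $8,300 = $10,080.

$10,080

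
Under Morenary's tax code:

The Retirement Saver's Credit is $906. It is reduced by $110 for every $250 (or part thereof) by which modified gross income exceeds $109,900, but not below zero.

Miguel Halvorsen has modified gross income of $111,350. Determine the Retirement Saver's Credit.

Retirement Saver's Credit: income exceeds $109,900 by $1,450, which is 6 full-or-partial $250 increments; reduction = 6 × $110 = $660, leaving $246.

$246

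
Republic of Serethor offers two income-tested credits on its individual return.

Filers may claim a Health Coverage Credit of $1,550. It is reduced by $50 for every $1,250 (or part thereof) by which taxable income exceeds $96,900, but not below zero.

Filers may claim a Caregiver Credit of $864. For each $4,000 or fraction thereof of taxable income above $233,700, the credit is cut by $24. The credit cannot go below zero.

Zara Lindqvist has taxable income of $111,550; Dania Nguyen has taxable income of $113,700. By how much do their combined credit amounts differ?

Zara ($111,550): Health Coverage Credit: income exceeds $96,900 by $14,650, which is 12 full-or-partial $1,250 increments; reduction = 12 × $50 = $600, leaving $950. Caregiver Credit: $111,550 is at or below the $233,700 threshold, so the full $864 applies. total $950 + $864 = $1,814
Dania ($113,700): Health Coverage Credit: income exceeds $96,900 by $16,800, which is 14 full-or-partial $1,250 increments; reduction = 14 × $50 = $700, leaving $850. Caregiver Credit: $113,700 is at or below the $233,700 threshold, so the full $864 applies. total $850 + $864 = $1,714
Difference: |$1,814 − $1,714| = $100.

$100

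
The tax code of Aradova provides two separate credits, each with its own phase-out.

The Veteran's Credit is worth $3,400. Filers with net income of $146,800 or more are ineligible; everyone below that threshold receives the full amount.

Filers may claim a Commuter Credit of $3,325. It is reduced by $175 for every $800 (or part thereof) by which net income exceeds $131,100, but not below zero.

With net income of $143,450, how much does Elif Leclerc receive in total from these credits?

$3,925

Veteran's Credit: $143,450 is below the $146,800 cutoff, so the full $3,400 applies.
Commuter Credit: income exceeds $131,100 by $12,350, which is 16 full-or-partial $800 increments; reduction = 16 × $175 = $2,800, leaving $525.
Total: $3,400 + $525 = $3,925.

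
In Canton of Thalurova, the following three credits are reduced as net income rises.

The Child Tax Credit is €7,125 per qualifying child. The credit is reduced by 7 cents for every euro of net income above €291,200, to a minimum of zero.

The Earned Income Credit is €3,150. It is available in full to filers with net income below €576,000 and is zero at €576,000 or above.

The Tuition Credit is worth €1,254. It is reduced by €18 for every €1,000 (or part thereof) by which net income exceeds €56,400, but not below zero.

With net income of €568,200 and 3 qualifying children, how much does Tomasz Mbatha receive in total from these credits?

Child Tax Credit: base = 3 × €7,125 = €21,375. 7% of the €277,000 excess over €291,200 is €19,390; credit = €21,375 − €19,390 = €1,985.
Earned Income Credit: €568,200 is below the €576,000 cutoff, so the full €3,150 applies.
Tuition Credit: income exceeds €56,400 by €511,800 → 512 increments × €18 = €9,216 ≥ base, so the credit is €0.
Total: €1,985 + €3,150 + €0 = €5,135.

€5,135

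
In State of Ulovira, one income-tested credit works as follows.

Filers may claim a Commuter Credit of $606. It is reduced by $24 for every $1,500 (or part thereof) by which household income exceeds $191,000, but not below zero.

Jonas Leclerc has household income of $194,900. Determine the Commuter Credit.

Commuter Credit: income exceeds $191,000 by $3,900, which is 3 full-or-partial $1,500 increments; reduction = 3 × $24 = $72, leaving $534.

$534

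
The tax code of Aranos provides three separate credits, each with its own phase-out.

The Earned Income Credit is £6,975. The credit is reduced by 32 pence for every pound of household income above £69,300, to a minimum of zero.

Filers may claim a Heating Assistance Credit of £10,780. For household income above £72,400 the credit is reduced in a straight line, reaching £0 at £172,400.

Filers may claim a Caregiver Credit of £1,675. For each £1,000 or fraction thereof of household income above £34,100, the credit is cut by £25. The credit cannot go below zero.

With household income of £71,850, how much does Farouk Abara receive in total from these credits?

£17,664

Earned Income Credit: 32% of the £2,550 excess over £69,300 is £816; credit = £6,975 − £816 = £6,159.
Heating Assistance Credit: £71,850 is at or below the £72,400 threshold, so the full £10,780 applies.
Caregiver Credit: income exceeds £34,100 by £37,750, which is 38 full-or-partial £1,000 increments; reduction = 38 × £25 = £950, leaving £725.
Total: £6,159 + £10,780 + £725 = £17,664.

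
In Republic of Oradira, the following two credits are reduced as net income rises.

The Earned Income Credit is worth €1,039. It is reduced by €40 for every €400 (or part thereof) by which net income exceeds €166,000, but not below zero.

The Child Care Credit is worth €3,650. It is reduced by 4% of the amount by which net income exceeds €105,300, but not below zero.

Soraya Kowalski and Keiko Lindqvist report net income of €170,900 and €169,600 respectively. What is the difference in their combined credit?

Soraya (€170,900): Earned Income Credit: income exceeds €166,000 by €4,900, which is 13 full-or-partial €400 increments; reduction = 13 × €40 = €520, leaving €519. Child Care Credit: 4% of the €65,600 excess over €105,300 is €2,624; credit = €3,650 − €2,624 = €1,026. total €519 + €1,026 = €1,545
Keiko (€169,600): Earned Income Credit: income exceeds €166,000 by €3,600, which is 9 full-or-partial €400 increments; reduction = 9 × €40 = €360, leaving €679. Child Care Credit: 4% of the €64,300 excess over €105,300 is €2,572; credit = €3,650 − €2,572 = €1,078. total €679 + €1,078 = €1,757
Difference: |€1,545 − €1,757| = €212.

€212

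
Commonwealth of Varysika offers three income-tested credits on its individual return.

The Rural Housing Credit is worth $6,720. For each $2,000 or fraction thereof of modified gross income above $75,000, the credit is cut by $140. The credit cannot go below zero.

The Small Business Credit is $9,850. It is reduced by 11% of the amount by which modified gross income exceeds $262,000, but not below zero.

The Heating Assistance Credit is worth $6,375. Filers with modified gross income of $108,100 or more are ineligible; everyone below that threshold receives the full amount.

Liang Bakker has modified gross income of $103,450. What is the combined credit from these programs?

$20,845

Rural Housing Credit: income exceeds $75,000 by $28,450, which is 15 full-or-partial $2,000 increments; reduction = 15 × $140 = $2,100, leaving $4,620.
Small Business Credit: $103,450 is at or below the $262,000 threshold, so the full $9,850 applies.
Heating Assistance Credit: $103,450 is below the $108,100 cutoff, so the full $6,375 applies.
Total: $4,620 + $9,850 + $6,375 = $20,845.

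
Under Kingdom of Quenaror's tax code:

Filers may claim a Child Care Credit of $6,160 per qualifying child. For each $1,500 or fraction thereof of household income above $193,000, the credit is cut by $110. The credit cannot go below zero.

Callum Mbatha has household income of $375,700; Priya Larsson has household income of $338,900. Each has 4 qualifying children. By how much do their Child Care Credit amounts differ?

Callum ($375,700): Child Care Credit: base = 4 × $6,160 = $24,640. income exceeds $193,000 by $182,700, which is 122 full-or-partial $1,500 increments; reduction = 122 × $110 = $13,420, leaving $11,220.
Priya ($338,900): Child Care Credit: base = 4 × $6,160 = $24,640. income exceeds $193,000 by $145,900, which is 98 full-or-partial $1,500 increments; reduction = 98 × $110 = $10,780, leaving $13,860.
Difference: |$11,220 − $13,860| = $2,640.

$2,640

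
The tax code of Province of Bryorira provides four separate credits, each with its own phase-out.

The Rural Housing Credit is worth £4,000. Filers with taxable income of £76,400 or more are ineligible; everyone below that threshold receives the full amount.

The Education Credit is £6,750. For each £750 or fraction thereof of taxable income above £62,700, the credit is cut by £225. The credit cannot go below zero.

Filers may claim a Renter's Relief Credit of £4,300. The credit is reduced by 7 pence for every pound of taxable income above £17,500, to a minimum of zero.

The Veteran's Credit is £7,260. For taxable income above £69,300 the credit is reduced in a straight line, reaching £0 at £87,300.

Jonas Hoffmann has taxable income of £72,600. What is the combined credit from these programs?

£13,972

Rural Housing Credit: £72,600 is below the £76,400 cutoff, so the full £4,000 applies.
Education Credit: income exceeds £62,700 by £9,900, which is 14 full-or-partial £750 increments; reduction = 14 × £225 = £3,150, leaving £3,600.
Renter's Relief Credit: 7% of the £55,100 excess over £17,500 is £3,857; credit = £4,300 − £3,857 = £443.
Veteran's Credit: £72,600 is £3,300 into a £18,000 phase-out range, leaving 14,700/18,000 of the credit: £7,260 × 14,700/18,000 = £5,929.
Total: £4,000 + £3,600 + £443 + £5,929 = £13,972.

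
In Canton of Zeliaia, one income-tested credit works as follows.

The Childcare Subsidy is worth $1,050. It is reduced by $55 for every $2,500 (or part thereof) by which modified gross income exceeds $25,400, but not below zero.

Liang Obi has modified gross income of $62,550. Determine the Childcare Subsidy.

Childcare Subsidy: income exceeds $25,400 by $37,150, which is 15 full-or-partial $2,500 increments; reduction = 15 × $55 = $825, leaving $225.

$225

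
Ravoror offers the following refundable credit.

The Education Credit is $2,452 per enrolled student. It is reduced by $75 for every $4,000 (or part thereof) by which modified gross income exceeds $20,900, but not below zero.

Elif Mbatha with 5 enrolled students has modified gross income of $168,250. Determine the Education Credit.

$9,485

Education Credit: base = 5 × $2,452 = $12,260. income exceeds $20,900 by $147,350, which is 37 full-or-partial $4,000 increments; reduction = 37 × $75 = $2,775, leaving $9,485.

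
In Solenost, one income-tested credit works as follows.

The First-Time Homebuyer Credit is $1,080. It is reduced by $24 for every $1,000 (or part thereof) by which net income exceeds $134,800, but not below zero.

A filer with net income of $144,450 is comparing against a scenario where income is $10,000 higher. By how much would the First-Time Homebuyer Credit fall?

At $144,450 — income exceeds $134,800 by $9,650, which is 10 full-or-partial $1,000 increments; reduction = 10 × $24 = $240, leaving $840.
At $154,450 — income exceeds $134,800 by $19,650, which is 20 full-or-partial $1,000 increments; reduction = 20 × $24 = $480, leaving $600.
Lost: $840 − $600 = $240.

$240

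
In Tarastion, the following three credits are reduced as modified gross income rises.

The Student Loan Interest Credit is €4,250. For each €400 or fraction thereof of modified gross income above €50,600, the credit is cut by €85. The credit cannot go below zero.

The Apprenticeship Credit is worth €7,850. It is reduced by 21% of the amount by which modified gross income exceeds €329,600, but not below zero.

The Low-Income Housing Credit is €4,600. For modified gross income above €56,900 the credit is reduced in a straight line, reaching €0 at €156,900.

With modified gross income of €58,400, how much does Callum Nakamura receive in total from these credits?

€14,931

Student Loan Interest Credit: income exceeds €50,600 by €7,800, which is 20 full-or-partial €400 increments; reduction = 20 × €85 = €1,700, leaving €2,550.
Apprenticeship Credit: €58,400 is at or below the €329,600 threshold, so the full €7,850 applies.
Low-Income Housing Credit: €58,400 is €1,500 into a €100,000 phase-out range, leaving 98,500/100,000 of the credit: €4,600 × 98,500/100,000 = €4,531.
Total: €2,550 + €7,850 + €4,531 = €14,931.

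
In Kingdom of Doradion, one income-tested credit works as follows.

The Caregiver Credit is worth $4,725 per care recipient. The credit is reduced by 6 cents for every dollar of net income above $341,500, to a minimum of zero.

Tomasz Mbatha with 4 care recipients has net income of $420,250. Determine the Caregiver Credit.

Caregiver Credit: base = 4 × $4,725 = $18,900. 6% of the $78,750 excess over $341,500 is $4,725; credit = $18,900 − $4,725 = $14,175.

$14,175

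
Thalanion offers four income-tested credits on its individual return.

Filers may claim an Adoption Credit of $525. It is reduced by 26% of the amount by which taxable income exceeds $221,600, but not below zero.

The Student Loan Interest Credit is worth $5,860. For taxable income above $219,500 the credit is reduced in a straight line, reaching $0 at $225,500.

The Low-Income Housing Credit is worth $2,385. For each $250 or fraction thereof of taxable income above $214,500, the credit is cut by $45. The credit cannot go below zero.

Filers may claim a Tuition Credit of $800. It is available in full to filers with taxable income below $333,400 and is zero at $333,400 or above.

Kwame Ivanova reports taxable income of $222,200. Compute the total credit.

$5,382

Adoption Credit: 26% of the $600 excess over $221,600 is $156; credit = $525 − $156 = $369.
Student Loan Interest Credit: $222,200 is $2,700 into a $6,000 phase-out range, leaving 3,300/6,000 of the credit: $5,860 × 3,300/6,000 = $3,223.
Low-Income Housing Credit: income exceeds $214,500 by $7,700, which is 31 full-or-partial $250 increments; reduction = 31 × $45 = $1,395, leaving $990.
Tuition Credit: $222,200 is below the $333,400 cutoff, so the full $800 applies.
Total: $369 + $3,223 + $990 + $800 = $5,382.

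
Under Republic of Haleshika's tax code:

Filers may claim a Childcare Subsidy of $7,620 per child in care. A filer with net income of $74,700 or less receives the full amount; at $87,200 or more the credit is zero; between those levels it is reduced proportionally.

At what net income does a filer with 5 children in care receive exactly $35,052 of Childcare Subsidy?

$75,700

Full credit = 5 × $7,620 = $38,100.
$35,052 is 35,052/38,100 of the full $38,100, so 3,048/38,100 of the $12,500 range has been used: income = $74,700 + $12,500 × 3,048/38,100 = $75,700.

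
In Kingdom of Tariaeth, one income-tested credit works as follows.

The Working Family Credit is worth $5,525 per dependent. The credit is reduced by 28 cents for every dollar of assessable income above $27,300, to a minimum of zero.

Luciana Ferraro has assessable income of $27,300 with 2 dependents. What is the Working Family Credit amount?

Working Family Credit: base = 2 × $5,525 = $11,050. $27,300 is at or below the $27,300 threshold, so the full $11,050 applies.

$11,050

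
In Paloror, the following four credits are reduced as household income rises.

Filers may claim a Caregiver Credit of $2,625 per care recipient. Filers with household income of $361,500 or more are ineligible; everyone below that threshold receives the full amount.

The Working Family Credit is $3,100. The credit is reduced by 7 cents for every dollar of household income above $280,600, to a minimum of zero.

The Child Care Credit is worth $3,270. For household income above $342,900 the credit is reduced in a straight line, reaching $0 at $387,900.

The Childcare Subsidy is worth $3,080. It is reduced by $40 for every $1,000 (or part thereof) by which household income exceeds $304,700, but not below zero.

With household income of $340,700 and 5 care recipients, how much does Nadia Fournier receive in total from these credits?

Caregiver Credit: base = 5 × $2,625 = $13,125. $340,700 is below the $361,500 cutoff, so the full $13,125 applies.
Working Family Credit: 7% of the $60,100 excess over $280,600 is $4,207 ≥ base, so the credit is $0.
Child Care Credit: $340,700 is at or below the $342,900 threshold, so the full $3,270 applies.
Childcare Subsidy: income exceeds $304,700 by $36,000, which is 36 full-or-partial $1,000 increments; reduction = 36 × $40 = $1,440, leaving $1,640.
Total: $13,125 + $0 + $3,270 + $1,640 = $18,035.

$18,035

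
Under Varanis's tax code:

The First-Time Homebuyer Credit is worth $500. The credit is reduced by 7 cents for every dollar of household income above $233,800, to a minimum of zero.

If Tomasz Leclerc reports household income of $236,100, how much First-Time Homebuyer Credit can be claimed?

$339

First-Time Homebuyer Credit: 7% of the $2,300 excess over $233,800 is $161; credit = $500 − $161 = $339.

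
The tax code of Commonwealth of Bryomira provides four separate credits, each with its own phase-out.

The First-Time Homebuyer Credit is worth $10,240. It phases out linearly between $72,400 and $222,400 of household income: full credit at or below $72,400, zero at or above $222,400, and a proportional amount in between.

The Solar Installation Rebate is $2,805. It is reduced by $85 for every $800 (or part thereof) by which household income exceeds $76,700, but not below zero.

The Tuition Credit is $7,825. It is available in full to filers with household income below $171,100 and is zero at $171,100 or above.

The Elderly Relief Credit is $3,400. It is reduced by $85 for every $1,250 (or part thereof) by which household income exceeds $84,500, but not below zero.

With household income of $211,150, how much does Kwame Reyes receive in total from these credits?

First-Time Homebuyer Credit: $211,150 is $138,750 into a $150,000 phase-out range, leaving 11,250/150,000 of the credit: $10,240 × 11,250/150,000 = $768.
Solar Installation Rebate: income exceeds $76,700 by $134,450 → 169 increments × $85 = $14,365 ≥ base, so the credit is $0.
Tuition Credit: $211,150 meets or exceeds the $171,100 cutoff, so the credit is $0.
Elderly Relief Credit: income exceeds $84,500 by $126,650 → 102 increments × $85 = $8,670 ≥ base, so the credit is $0.
Total: $768 + $0 + $0 + $0 = $768.

$768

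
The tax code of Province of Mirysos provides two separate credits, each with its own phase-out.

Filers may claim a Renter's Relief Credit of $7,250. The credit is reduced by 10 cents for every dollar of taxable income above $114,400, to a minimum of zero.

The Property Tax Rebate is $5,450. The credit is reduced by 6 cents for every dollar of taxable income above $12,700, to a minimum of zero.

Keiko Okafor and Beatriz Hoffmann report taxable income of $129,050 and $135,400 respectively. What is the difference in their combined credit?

$635

Keiko ($129,050): Renter's Relief Credit: 10% of the $14,650 excess over $114,400 is $1,465; credit = $7,250 − $1,465 = $5,785. Property Tax Rebate: 6% of the $116,350 excess over $12,700 is $6,981 ≥ base, so the credit is $0. total $5,785 + $0 = $5,785
Beatriz ($135,400): Renter's Relief Credit: 10% of the $21,000 excess over $114,400 is $2,100; credit = $7,250 − $2,100 = $5,150. Property Tax Rebate: 6% of the $122,700 excess over $12,700 is $7,362 ≥ base, so the credit is $0. total $5,150 + $0 = $5,150
Difference: |$5,785 − $5,150| = $635.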